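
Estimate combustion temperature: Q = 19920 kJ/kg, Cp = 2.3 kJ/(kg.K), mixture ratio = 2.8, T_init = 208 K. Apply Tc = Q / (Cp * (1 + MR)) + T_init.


Tc = 19920 / (2.3 * (1 + 2.8)) + 208 = 2487 K

2487 K


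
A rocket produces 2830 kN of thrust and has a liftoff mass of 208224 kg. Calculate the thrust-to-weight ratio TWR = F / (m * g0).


TWR = 2830000 / (208224 * 9.81) = 1.39

1.39


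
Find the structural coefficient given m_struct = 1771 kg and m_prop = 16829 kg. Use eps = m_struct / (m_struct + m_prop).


eps = 1771 / (1771 + 16829) = 0.0952

0.0952


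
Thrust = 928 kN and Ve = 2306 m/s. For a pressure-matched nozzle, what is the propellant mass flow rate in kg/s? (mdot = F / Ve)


mdot = F / Ve = 928000 / 2306 = 402.4 kg/s

402.4 kg/s


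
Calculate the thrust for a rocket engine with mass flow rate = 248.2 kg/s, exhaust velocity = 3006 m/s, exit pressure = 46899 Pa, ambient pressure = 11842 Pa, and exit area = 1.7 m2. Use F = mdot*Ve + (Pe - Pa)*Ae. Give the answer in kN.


F = 248.2 * 3006 + (46899 - 11842) * 1.7 = 805686.0 N = 805.7 kN

805.7 kN


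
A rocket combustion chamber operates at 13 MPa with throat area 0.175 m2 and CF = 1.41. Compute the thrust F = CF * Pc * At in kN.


F = 1.41 * 13e6 * 0.175 = 3.2078e+06 N = 3207.8 kN

3207.8 kN


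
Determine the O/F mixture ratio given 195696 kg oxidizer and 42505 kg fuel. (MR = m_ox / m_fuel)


MR = 195696 / 42505 = 4.6

4.6


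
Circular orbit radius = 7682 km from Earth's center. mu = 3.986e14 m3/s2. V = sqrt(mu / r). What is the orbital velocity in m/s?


V = sqrt(3.986e14 / 7682000) = 7203 m/s

7203 m/s


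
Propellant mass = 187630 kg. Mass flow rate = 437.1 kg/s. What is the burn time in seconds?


tb = 187630 / 437.1 = 429.3 s

429.3 s


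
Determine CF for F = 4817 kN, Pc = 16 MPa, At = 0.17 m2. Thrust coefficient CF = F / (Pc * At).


CF = 4817000 / (16e6 * 0.17) = 1.77

1.77


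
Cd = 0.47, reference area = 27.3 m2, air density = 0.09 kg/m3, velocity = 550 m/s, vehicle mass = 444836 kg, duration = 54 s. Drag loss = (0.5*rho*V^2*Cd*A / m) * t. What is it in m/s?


D = 0.5 * 0.09 * 550^2 * 0.47 * 27.3 = 174661.99 N
a = 174661.99 / 444836 = 0.3926 m/s2
dV = 0.3926 * 54 = 21.2 m/s

21.2 m/s


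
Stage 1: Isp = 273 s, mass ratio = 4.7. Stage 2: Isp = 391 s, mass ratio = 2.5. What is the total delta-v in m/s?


dV1 = 273 * 9.81 * ln(4.7) = 4144.6 m/s
dV2 = 391 * 9.81 * ln(2.5) = 3514.6 m/s
Total dV = 4144.6 + 3514.6 = 7659.2 m/s ~ 7659 m/s

7659 m/s


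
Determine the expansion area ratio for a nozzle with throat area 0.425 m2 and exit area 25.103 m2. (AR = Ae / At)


AR = 25.103 / 0.425 = 59.1

59.1


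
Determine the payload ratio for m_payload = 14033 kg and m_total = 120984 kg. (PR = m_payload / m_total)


PR = 14033 / 120984 = 0.116

0.116


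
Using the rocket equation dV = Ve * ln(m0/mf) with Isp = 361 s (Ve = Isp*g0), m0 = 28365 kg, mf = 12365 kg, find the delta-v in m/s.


Ve = 361 * 9.81 = 3541.41 m/s
dV = 3541.41 * ln(28365/12365) = 2940 m/s

2940 m/s


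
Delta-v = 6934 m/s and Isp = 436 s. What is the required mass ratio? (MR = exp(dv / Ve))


Ve = 436 * 9.81 = 4277.16 m/s
MR = exp(6934 / 4277.16) = 5.059

5.059


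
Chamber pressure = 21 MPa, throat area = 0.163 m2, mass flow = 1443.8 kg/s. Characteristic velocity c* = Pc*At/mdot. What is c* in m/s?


c* = 21e6 * 0.163 / 1443.8 = 2371 m/s

2371 m/s


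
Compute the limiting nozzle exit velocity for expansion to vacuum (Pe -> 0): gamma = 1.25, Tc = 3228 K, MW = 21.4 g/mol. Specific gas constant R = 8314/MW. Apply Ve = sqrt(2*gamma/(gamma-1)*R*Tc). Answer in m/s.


R = 8314 / 21.4 = 388.5 J/(kg.K)
Ve = sqrt(2 * 1.25 / (1.25 - 1) * 388.5 * 3228) = 3541 m/s

3541 m/s


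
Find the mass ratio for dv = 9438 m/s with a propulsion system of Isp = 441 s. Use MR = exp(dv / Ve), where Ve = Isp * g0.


Ve = 441 * 9.81 = 4326.21 m/s
MR = exp(9438 / 4326.21) = 8.86

8.86


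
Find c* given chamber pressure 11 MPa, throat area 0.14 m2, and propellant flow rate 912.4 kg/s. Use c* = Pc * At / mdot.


c* = 11e6 * 0.14 / 912.4 = 1688 m/s

1688 m/s


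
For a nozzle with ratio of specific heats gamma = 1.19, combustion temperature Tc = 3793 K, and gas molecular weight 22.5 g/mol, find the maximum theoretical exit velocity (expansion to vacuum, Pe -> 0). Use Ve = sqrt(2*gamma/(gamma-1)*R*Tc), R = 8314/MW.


R = 8314 / 22.5 = 369.51 J/(kg.K)
Ve = sqrt(2 * 1.19 / (1.19 - 1) * 369.51 * 3793) = 4190 m/s

4190 m/s


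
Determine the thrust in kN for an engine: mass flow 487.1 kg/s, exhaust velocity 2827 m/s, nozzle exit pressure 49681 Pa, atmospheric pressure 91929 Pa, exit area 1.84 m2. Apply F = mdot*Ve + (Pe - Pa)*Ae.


F = 487.1 * 2827 + (49681 - 91929) * 1.84 = 1.2993e+06 N = 1299.3 kN

1299.3 kN


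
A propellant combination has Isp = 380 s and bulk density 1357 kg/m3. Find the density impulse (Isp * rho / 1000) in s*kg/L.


rho*Isp = 380 * 1357 / 1000 = 516 s*kg/L

516 s*kg/L


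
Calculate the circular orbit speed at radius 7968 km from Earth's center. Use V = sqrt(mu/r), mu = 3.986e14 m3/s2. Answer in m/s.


V = sqrt(3.986e14 / 7968000) = 7073 m/s

7073 m/s


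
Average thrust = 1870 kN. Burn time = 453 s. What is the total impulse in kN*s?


It = 1870 * 453 = 847110 kN*s

847110 kN*s


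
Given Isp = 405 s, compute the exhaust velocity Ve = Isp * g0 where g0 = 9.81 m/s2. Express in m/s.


Ve = Isp * g0 = 405 * 9.81 = 3973.1 m/s

3973.1 m/s


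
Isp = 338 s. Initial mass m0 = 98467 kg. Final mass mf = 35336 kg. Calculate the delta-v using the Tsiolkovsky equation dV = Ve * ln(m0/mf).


Ve = 338 * 9.81 = 3315.78 m/s
dV = 3315.78 * ln(98467/35336) = 3398 m/s

3398 m/s


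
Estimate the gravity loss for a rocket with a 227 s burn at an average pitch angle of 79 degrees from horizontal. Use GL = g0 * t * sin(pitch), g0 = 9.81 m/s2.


GL = 9.81 * 227 * sin(79 deg) = 2186 m/s

2186 m/s


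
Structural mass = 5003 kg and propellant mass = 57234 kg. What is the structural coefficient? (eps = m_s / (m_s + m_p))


eps = 5003 / (5003 + 57234) = 0.0804

0.0804


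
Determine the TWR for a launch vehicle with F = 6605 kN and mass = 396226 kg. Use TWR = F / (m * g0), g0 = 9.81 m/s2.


TWR = 6605000 / (396226 * 9.81) = 1.7

1.7


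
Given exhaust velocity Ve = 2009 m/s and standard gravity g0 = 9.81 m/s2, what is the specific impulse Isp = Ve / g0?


Isp = Ve / g0 = 2009 / 9.81 = 204.8 s

204.8 s


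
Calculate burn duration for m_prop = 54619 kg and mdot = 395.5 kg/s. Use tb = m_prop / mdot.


tb = 54619 / 395.5 = 138.1 s

138.1 s


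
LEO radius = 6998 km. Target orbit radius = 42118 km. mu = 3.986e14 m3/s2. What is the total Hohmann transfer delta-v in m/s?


V1 = sqrt(mu/r1) = 7547.13 m/s
dV1 = V1*(sqrt(2*r2/(r1+r2)) - 1) = 2336.56 m/s
V2 = sqrt(mu/r2) = 3076.34 m/s
dV2 = V2*(1 - sqrt(2*r1/(r1+r2))) = 1434.15 m/s
Total dV = 3771 m/s

3771 m/s


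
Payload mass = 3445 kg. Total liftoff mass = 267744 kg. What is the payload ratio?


PR = 3445 / 267744 = 0.0129

0.0129


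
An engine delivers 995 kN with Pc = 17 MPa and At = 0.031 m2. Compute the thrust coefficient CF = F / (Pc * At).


CF = 995000 / (17e6 * 0.031) = 1.89

1.89


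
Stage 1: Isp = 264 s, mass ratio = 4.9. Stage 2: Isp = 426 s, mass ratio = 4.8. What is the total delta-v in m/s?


dV1 = 264 * 9.81 * ln(4.9) = 4115.9 m/s
dV2 = 426 * 9.81 * ln(4.8) = 6555.3 m/s
Total dV = 4115.9 + 6555.3 = 10671.2 m/s ~ 10671 m/s

10671 m/s


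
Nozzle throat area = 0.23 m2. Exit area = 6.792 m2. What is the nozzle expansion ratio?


AR = 6.792 / 0.23 = 29.5

29.5


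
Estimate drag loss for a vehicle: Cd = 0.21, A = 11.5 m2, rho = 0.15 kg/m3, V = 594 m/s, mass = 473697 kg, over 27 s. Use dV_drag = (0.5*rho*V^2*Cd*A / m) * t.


D = 0.5 * 0.15 * 594^2 * 0.21 * 11.5 = 63907.42 N
a = 63907.42 / 473697 = 0.1349 m/s2
dV = 0.1349 * 27 = 3.6 m/s

3.6 m/s


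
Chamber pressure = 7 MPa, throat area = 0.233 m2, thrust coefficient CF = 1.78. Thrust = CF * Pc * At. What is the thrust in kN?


F = 1.78 * 7e6 * 0.233 = 2.9032e+06 N = 2903.2 kN

2903.2 kN


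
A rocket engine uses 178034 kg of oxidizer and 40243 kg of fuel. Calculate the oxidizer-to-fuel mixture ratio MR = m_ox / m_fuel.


MR = 178034 / 40243 = 4.42

4.42


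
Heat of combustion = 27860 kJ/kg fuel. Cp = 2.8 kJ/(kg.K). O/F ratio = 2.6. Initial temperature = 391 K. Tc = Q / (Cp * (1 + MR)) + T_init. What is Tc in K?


Tc = 27860 / (2.8 * (1 + 2.6)) + 391 = 3155 K

3155 K


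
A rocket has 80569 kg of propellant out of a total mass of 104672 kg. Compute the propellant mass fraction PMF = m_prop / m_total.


PMF = 80569 / 104672 = 0.77

0.77


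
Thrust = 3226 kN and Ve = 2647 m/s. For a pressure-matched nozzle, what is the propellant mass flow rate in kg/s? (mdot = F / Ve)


mdot = F / Ve = 3226000 / 2647 = 1218.7 kg/s

1218.7 kg/s


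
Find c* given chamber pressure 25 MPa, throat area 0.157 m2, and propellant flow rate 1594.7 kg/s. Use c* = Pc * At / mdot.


c* = 25e6 * 0.157 / 1594.7 = 2461 m/s

2461 m/s


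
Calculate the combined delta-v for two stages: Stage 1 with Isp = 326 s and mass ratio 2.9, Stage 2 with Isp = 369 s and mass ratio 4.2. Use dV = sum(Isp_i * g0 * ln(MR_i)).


dV1 = 326 * 9.81 * ln(2.9) = 3405.0 m/s
dV2 = 369 * 9.81 * ln(4.2) = 5194.8 m/s
Total dV = 3405.0 + 5194.8 = 8599.8 m/s ~ 8600 m/s

8600 m/s


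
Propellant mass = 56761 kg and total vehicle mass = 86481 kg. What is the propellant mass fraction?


PMF = 56761 / 86481 = 0.656

0.656


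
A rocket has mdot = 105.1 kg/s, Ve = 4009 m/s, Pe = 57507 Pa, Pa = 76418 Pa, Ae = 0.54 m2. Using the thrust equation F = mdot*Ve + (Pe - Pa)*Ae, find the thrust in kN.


F = 105.1 * 4009 + (57507 - 76418) * 0.54 = 411134.0 N = 411.1 kN

411.1 kN


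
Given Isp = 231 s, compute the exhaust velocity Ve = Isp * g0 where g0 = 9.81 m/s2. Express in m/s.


Ve = Isp * g0 = 231 * 9.81 = 2266.1 m/s

2266.1 m/s


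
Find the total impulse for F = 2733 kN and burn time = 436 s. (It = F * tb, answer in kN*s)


It = 2733 * 436 = 1191588 kN*s

1191588 kN*s


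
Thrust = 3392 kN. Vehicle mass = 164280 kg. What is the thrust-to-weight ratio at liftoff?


TWR = 3392000 / (164280 * 9.81) = 2.1

2.1


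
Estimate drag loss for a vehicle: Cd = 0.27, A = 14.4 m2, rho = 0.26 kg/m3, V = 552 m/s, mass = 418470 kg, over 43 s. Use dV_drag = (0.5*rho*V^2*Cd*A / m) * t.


D = 0.5 * 0.26 * 552^2 * 0.27 * 14.4 = 154009.59 N
a = 154009.59 / 418470 = 0.368 m/s2
dV = 0.368 * 43 = 15.8 m/s

15.8 m/s


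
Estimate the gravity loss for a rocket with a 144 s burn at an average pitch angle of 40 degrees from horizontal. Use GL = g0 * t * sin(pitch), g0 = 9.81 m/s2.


GL = 9.81 * 144 * sin(40 deg) = 908 m/s

908 m/s


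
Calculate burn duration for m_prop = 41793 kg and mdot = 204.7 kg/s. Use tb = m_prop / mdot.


tb = 41793 / 204.7 = 204.2 s

204.2 s


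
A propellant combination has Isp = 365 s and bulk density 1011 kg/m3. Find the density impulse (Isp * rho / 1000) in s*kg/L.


rho*Isp = 365 * 1011 / 1000 = 369 s*kg/L

369 s*kg/L


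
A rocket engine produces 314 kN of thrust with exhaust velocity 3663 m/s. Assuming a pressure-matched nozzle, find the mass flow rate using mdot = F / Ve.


mdot = F / Ve = 314000 / 3663 = 85.7 kg/s

85.7 kg/s


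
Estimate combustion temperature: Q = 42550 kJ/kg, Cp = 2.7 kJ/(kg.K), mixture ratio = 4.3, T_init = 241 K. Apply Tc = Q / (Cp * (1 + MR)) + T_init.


Tc = 42550 / (2.7 * (1 + 4.3)) + 241 = 3214 K

3214 K


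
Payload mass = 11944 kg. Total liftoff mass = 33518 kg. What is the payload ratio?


PR = 11944 / 33518 = 0.3563

0.3563


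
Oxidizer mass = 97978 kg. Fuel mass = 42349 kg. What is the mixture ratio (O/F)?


MR = 97978 / 42349 = 2.31

2.31


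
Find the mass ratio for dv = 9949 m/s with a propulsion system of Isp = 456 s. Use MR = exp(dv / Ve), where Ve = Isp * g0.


Ve = 456 * 9.81 = 4473.36 m/s
MR = exp(9949 / 4473.36) = 9.245

9.245


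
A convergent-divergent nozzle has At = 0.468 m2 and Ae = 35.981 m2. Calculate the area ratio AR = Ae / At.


AR = 35.981 / 0.468 = 76.9

76.9


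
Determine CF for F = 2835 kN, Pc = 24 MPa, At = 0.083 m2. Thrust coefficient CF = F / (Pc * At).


CF = 2835000 / (24e6 * 0.083) = 1.42

1.42


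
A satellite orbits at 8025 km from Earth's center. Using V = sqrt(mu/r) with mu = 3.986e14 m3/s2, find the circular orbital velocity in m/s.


V = sqrt(3.986e14 / 8025000) = 7048 m/s

7048 m/s


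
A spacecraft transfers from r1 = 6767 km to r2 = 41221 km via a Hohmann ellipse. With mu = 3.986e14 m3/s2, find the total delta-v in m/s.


V1 = sqrt(mu/r1) = 7674.86 m/s
dV1 = V1*(sqrt(2*r2/(r1+r2)) - 1) = 2384.69 m/s
V2 = sqrt(mu/r2) = 3109.63 m/s
dV2 = V2*(1 - sqrt(2*r1/(r1+r2))) = 1458.22 m/s
Total dV = 3843 m/s

3843 m/s


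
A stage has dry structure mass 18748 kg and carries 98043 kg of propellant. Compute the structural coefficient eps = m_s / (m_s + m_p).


eps = 18748 / (18748 + 98043) = 0.1605

0.1605


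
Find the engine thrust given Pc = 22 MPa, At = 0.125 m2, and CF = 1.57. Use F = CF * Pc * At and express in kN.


F = 1.57 * 22e6 * 0.125 = 4.3175e+06 N = 4317.5 kN

4317.5 kN


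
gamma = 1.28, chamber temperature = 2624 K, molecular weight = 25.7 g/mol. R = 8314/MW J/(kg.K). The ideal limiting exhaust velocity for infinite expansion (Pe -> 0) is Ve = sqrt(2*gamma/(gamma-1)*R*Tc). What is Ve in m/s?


R = 8314 / 25.7 = 323.5 J/(kg.K)
Ve = sqrt(2 * 1.28 / (1.28 - 1) * 323.5 * 2624) = 2786 m/s

2786 m/s


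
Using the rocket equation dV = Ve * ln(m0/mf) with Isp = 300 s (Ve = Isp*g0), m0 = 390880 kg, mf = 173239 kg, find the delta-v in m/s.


Ve = 300 * 9.81 = 2943.0 m/s
dV = 2943.0 * ln(390880/173239) = 2395 m/s

2395 m/s


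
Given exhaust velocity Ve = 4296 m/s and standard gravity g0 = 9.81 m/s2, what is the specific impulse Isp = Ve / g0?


Isp = Ve / g0 = 4296 / 9.81 = 437.9 s

437.9 s


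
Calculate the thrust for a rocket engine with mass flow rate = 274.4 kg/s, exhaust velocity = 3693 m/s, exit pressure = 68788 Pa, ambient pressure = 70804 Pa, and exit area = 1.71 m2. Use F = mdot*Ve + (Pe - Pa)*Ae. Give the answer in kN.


F = 274.4 * 3693 + (68788 - 70804) * 1.71 = 1.0099e+06 N = 1009.9 kN

1009.9 kN


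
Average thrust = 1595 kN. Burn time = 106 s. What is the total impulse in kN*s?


It = 1595 * 106 = 169070 kN*s

169070 kN*s


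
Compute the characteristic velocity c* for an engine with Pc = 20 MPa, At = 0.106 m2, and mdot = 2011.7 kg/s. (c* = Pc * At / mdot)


c* = 20e6 * 0.106 / 2011.7 = 1054 m/s

1054 m/s


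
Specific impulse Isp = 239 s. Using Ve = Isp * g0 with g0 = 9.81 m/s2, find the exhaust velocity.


Ve = Isp * g0 = 239 * 9.81 = 2344.6 m/s

2344.6 m/s


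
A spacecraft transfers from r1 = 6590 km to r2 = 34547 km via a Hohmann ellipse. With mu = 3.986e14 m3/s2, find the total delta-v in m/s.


V1 = sqrt(mu/r1) = 7777.25 m/s
dV1 = V1*(sqrt(2*r2/(r1+r2)) - 1) = 2302.04 m/s
V2 = sqrt(mu/r2) = 3396.75 m/s
dV2 = V2*(1 - sqrt(2*r1/(r1+r2))) = 1474.08 m/s
Total dV = 3776 m/s

3776 m/s


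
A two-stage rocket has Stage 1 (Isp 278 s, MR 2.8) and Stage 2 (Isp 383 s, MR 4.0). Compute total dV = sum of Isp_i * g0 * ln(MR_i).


dV1 = 278 * 9.81 * ln(2.8) = 2808.0 m/s
dV2 = 383 * 9.81 * ln(4.0) = 5208.6 m/s
Total dV = 2808.0 + 5208.6 = 8016.6 m/s ~ 8017 m/s

8017 m/s


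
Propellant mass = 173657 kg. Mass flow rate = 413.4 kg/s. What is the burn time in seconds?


tb = 173657 / 413.4 = 420.1 s

420.1 s


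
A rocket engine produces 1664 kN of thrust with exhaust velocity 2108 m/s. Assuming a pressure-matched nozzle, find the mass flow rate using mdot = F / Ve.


mdot = F / Ve = 1664000 / 2108 = 789.4 kg/s

789.4 kg/s


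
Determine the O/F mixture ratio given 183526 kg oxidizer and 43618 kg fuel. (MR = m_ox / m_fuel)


MR = 183526 / 43618 = 4.21

4.21


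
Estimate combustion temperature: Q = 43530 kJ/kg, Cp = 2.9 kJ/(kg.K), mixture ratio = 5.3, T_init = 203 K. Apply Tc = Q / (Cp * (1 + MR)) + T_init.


Tc = 43530 / (2.9 * (1 + 5.3)) + 203 = 2586 K

2586 K


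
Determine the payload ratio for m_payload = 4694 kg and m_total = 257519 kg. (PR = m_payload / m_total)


PR = 4694 / 257519 = 0.0182

0.0182


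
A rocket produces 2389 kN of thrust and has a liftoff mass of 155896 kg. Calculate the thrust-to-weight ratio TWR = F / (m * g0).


TWR = 2389000 / (155896 * 9.81) = 1.56

1.56


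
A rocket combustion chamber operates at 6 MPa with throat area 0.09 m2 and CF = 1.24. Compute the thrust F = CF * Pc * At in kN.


F = 1.24 * 6e6 * 0.09 = 669600.0 N = 669.6 kN

669.6 kN


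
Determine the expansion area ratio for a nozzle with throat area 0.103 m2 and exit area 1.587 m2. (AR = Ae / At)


AR = 1.587 / 0.103 = 15.4

15.4


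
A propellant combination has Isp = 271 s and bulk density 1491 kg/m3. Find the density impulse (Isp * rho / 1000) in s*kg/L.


rho*Isp = 271 * 1491 / 1000 = 404 s*kg/L

404 s*kg/L


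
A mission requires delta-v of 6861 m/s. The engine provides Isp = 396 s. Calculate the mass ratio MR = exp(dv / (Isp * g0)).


Ve = 396 * 9.81 = 3884.76 m/s
MR = exp(6861 / 3884.76) = 5.848

5.848


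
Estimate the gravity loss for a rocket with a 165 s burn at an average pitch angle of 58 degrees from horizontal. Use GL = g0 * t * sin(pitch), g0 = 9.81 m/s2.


GL = 9.81 * 165 * sin(58 deg) = 1373 m/s

1373 m/s


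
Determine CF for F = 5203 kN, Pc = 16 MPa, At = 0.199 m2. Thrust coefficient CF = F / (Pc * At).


CF = 5203000 / (16e6 * 0.199) = 1.63

1.63


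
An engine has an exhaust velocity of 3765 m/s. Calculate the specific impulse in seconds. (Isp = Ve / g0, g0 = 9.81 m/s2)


Isp = Ve / g0 = 3765 / 9.81 = 383.8 s

383.8 s


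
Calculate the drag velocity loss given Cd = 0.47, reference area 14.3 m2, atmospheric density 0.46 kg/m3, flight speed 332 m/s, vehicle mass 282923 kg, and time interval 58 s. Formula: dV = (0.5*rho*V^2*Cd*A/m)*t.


D = 0.5 * 0.46 * 332^2 * 0.47 * 14.3 = 170387.57 N
a = 170387.57 / 282923 = 0.6022 m/s2
dV = 0.6022 * 58 = 34.9 m/s

34.9 m/s


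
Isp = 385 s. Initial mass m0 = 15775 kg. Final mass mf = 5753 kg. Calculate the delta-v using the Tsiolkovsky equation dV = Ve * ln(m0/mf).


Ve = 385 * 9.81 = 3776.85 m/s
dV = 3776.85 * ln(15775/5753) = 3810 m/s

3810 m/s


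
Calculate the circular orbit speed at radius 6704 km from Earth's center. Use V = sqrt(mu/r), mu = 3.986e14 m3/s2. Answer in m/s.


V = sqrt(3.986e14 / 6704000) = 7711 m/s

7711 m/s


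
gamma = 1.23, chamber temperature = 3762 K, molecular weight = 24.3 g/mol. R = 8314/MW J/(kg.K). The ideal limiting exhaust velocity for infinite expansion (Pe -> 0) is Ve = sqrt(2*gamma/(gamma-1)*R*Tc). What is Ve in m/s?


R = 8314 / 24.3 = 342.14 J/(kg.K)
Ve = sqrt(2 * 1.23 / (1.23 - 1) * 342.14 * 3762) = 3710 m/s

3710 m/s


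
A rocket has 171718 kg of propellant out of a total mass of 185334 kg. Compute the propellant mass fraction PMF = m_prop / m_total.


PMF = 171718 / 185334 = 0.927

0.927


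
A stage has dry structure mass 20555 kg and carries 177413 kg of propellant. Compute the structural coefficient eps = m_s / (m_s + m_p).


eps = 20555 / (20555 + 177413) = 0.1038

0.1038


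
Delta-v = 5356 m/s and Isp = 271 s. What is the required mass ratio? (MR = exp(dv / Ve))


Ve = 271 * 9.81 = 2658.51 m/s
MR = exp(5356 / 2658.51) = 7.498

7.498


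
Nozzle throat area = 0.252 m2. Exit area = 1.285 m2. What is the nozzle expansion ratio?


AR = 1.285 / 0.252 = 5.1

5.1


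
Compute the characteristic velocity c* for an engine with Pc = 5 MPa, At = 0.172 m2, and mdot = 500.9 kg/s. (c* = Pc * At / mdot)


c* = 5e6 * 0.172 / 500.9 = 1717 m/s

1717 m/s


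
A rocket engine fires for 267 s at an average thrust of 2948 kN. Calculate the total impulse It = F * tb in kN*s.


It = 2948 * 267 = 787116 kN*s

787116 kN*s


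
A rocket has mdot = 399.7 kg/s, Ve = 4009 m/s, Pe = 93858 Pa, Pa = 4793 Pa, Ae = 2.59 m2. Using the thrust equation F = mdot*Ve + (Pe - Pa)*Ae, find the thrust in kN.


F = 399.7 * 4009 + (93858 - 4793) * 2.59 = 1.8331e+06 N = 1833.1 kN

1833.1 kN


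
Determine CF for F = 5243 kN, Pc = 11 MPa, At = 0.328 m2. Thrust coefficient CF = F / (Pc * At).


CF = 5243000 / (11e6 * 0.328) = 1.45

1.45


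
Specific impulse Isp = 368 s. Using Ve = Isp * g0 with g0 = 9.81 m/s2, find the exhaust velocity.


Ve = Isp * g0 = 368 * 9.81 = 3610.1 m/s

3610.1 m/s


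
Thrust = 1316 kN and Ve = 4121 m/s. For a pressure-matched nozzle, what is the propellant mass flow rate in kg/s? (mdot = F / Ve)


mdot = F / Ve = 1316000 / 4121 = 319.3 kg/s

319.3 kg/s


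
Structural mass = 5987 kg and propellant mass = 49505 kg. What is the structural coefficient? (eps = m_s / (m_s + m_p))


eps = 5987 / (5987 + 49505) = 0.1079

0.1079


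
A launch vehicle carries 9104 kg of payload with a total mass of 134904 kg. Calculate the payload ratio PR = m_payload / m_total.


PR = 9104 / 134904 = 0.0675

0.0675


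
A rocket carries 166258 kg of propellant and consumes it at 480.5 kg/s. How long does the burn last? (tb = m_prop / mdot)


tb = 166258 / 480.5 = 346.0 s

346.0 s


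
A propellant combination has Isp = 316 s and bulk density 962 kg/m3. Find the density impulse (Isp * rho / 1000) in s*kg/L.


rho*Isp = 316 * 962 / 1000 = 304 s*kg/L

304 s*kg/L


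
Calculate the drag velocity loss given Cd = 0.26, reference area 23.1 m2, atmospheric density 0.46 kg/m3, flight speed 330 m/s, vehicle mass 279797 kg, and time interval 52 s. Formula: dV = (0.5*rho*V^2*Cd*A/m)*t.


D = 0.5 * 0.46 * 330^2 * 0.26 * 23.1 = 150432.28 N
a = 150432.28 / 279797 = 0.5376 m/s2
dV = 0.5376 * 52 = 28.0 m/s

28.0 m/s


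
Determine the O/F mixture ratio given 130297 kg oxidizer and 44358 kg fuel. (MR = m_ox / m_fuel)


MR = 130297 / 44358 = 2.94

2.94


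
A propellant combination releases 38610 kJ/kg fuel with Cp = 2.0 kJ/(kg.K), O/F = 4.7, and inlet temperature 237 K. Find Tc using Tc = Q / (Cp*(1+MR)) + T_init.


Tc = 38610 / (2.0 * (1 + 4.7)) + 237 = 3624 K

3624 K


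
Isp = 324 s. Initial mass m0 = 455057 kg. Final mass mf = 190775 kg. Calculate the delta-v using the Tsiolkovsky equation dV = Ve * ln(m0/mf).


Ve = 324 * 9.81 = 3178.44 m/s
dV = 3178.44 * ln(455057/190775) = 2763 m/s

2763 m/s


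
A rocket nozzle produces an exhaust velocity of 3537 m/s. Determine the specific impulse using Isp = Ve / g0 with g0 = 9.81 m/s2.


Isp = Ve / g0 = 3537 / 9.81 = 360.6 s

360.6 s


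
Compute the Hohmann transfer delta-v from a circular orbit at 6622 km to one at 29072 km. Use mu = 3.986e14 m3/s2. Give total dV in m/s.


V1 = sqrt(mu/r1) = 7758.43 m/s
dV1 = V1*(sqrt(2*r2/(r1+r2)) - 1) = 2143.7 m/s
V2 = sqrt(mu/r2) = 3702.81 m/s
dV2 = V2*(1 - sqrt(2*r1/(r1+r2))) = 1447.31 m/s
Total dV = 3591 m/s

3591 m/s


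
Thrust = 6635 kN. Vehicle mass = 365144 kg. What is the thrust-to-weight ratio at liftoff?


TWR = 6635000 / (365144 * 9.81) = 1.85

1.85


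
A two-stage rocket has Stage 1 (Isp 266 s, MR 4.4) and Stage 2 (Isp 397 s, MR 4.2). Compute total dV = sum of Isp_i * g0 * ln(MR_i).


dV1 = 266 * 9.81 * ln(4.4) = 3866.2 m/s
dV2 = 397 * 9.81 * ln(4.2) = 5589.0 m/s
Total dV = 3866.2 + 5589.0 = 9455.2 m/s ~ 9455 m/s

9455 m/s


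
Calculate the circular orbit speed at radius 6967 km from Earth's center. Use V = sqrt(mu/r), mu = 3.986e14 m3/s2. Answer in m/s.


V = sqrt(3.986e14 / 6967000) = 7564 m/s

7564 m/s


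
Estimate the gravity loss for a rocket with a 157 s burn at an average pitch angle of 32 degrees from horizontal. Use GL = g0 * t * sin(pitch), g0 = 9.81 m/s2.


GL = 9.81 * 157 * sin(32 deg) = 816 m/s

816 m/s


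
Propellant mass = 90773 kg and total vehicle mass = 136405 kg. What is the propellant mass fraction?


PMF = 90773 / 136405 = 0.665

0.665


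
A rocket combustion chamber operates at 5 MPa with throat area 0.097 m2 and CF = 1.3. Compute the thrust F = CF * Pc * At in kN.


F = 1.3 * 5e6 * 0.097 = 630500.0 N = 630.5 kN

630.5 kN


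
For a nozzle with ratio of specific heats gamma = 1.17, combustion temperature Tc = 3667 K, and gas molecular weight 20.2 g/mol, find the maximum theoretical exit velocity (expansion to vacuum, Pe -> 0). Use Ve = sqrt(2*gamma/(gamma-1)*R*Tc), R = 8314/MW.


R = 8314 / 20.2 = 411.58 J/(kg.K)
Ve = sqrt(2 * 1.17 / (1.17 - 1) * 411.58 * 3667) = 4558 m/s

4558 m/s


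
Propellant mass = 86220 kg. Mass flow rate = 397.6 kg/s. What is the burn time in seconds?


tb = 86220 / 397.6 = 216.9 s

216.9 s


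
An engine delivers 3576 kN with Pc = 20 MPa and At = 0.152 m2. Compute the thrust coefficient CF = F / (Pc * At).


CF = 3576000 / (20e6 * 0.152) = 1.18

1.18


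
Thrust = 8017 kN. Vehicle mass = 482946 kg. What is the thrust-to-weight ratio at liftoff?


TWR = 8017000 / (482946 * 9.81) = 1.69

1.69


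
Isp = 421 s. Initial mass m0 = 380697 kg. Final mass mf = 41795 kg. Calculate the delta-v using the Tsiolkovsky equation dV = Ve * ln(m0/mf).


Ve = 421 * 9.81 = 4130.01 m/s
dV = 4130.01 * ln(380697/41795) = 9124 m/s

9124 m/s


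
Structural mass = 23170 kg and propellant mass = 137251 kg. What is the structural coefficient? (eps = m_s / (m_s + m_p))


eps = 23170 / (23170 + 137251) = 0.1444

0.1444


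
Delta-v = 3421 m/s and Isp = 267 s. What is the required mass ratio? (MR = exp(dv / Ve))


Ve = 267 * 9.81 = 2619.27 m/s
MR = exp(3421 / 2619.27) = 3.692

3.692


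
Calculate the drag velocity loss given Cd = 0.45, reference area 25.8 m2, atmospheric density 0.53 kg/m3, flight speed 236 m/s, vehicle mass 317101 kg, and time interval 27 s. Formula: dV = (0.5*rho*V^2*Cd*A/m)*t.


D = 0.5 * 0.53 * 236^2 * 0.45 * 25.8 = 171357.1 N
a = 171357.1 / 317101 = 0.5404 m/s2
dV = 0.5404 * 27 = 14.6 m/s

14.6 m/s


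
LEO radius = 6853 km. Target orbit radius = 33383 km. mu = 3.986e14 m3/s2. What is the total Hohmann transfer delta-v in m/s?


V1 = sqrt(mu/r1) = 7626.55 m/s
dV1 = V1*(sqrt(2*r2/(r1+r2)) - 1) = 2197.68 m/s
V2 = sqrt(mu/r2) = 3455.46 m/s
dV2 = V2*(1 - sqrt(2*r1/(r1+r2))) = 1438.7 m/s
Total dV = 3636 m/s

3636 m/s


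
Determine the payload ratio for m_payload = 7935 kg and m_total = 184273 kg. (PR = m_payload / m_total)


PR = 7935 / 184273 = 0.0431

0.0431


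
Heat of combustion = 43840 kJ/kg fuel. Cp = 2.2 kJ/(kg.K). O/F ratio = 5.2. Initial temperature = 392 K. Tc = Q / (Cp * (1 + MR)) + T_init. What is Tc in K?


Tc = 43840 / (2.2 * (1 + 5.2)) + 392 = 3606 K

3606 K


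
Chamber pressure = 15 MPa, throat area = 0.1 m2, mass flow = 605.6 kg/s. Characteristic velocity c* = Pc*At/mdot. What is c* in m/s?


c* = 15e6 * 0.1 / 605.6 = 2477 m/s

2477 m/s


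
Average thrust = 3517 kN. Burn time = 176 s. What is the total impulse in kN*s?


It = 3517 * 176 = 618992 kN*s

618992 kN*s


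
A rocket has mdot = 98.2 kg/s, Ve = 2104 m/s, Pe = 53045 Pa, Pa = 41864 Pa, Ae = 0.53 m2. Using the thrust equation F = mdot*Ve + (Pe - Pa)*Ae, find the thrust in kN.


F = 98.2 * 2104 + (53045 - 41864) * 0.53 = 212539.0 N = 212.5 kN

212.5 kN


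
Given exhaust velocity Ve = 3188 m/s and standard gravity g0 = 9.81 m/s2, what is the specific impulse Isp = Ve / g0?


Isp = Ve / g0 = 3188 / 9.81 = 325.0 s

325.0 s


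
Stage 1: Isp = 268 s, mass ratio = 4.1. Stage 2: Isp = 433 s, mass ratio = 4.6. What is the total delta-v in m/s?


dV1 = 268 * 9.81 * ln(4.1) = 3709.6 m/s
dV2 = 433 * 9.81 * ln(4.6) = 6482.3 m/s
Total dV = 3709.6 + 6482.3 = 10191.9 m/s ~ 10192 m/s

10192 m/s


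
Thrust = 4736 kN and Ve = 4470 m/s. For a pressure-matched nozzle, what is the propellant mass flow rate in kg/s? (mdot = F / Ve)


mdot = F / Ve = 4736000 / 4470 = 1059.5 kg/s

1059.5 kg/s


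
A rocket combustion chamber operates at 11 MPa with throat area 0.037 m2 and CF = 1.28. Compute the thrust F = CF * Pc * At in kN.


F = 1.28 * 11e6 * 0.037 = 520960.0 N = 521.0 kN

521.0 kN


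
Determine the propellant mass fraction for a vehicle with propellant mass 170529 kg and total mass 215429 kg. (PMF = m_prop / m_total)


PMF = 170529 / 215429 = 0.792

0.792


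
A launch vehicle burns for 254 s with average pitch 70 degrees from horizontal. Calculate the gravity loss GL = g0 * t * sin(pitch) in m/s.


GL = 9.81 * 254 * sin(70 deg) = 2341 m/s

2341 m/s


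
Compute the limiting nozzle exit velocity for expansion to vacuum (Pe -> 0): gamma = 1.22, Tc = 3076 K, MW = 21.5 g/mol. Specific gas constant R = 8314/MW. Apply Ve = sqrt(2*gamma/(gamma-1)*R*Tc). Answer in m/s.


R = 8314 / 21.5 = 386.7 J/(kg.K)
Ve = sqrt(2 * 1.22 / (1.22 - 1) * 386.7 * 3076) = 3632 m/s

3632 m/s


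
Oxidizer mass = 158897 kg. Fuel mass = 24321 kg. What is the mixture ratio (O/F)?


MR = 158897 / 24321 = 6.53

6.53


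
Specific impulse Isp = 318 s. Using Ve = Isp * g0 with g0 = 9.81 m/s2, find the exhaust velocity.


Ve = Isp * g0 = 318 * 9.81 = 3119.6 m/s

3119.6 m/s


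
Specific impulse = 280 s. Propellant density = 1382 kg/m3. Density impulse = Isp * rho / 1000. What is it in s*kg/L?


rho*Isp = 280 * 1382 / 1000 = 387 s*kg/L

387 s*kg/L


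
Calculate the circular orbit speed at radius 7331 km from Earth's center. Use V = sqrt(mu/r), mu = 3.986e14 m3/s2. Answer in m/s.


V = sqrt(3.986e14 / 7331000) = 7374 m/s

7374 m/s


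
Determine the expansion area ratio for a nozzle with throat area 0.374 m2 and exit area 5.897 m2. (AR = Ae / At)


AR = 5.897 / 0.374 = 15.8

15.8


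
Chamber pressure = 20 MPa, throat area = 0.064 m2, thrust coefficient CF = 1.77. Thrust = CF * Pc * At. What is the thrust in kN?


F = 1.77 * 20e6 * 0.064 = 2.2656e+06 N = 2265.6 kN

2265.6 kN


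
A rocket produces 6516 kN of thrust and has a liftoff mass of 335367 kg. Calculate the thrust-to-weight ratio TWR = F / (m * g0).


TWR = 6516000 / (335367 * 9.81) = 1.98

1.98


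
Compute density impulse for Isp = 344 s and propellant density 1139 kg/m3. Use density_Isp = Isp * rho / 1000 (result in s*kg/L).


rho*Isp = 344 * 1139 / 1000 = 392 s*kg/L

392 s*kg/L


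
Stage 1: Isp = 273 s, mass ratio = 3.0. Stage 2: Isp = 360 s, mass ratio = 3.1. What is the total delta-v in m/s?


dV1 = 273 * 9.81 * ln(3.0) = 2942.2 m/s
dV2 = 360 * 9.81 * ln(3.1) = 3995.7 m/s
Total dV = 2942.2 + 3995.7 = 6937.9 m/s ~ 6938 m/s

6938 m/s


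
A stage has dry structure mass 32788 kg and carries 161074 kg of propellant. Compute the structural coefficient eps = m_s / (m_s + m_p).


eps = 32788 / (32788 + 161074) = 0.1691

0.1691


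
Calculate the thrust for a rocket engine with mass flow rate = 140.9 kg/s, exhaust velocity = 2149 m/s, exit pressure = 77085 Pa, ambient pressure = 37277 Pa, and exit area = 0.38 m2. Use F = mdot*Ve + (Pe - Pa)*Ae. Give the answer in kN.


F = 140.9 * 2149 + (77085 - 37277) * 0.38 = 317921.0 N = 317.9 kN

317.9 kN


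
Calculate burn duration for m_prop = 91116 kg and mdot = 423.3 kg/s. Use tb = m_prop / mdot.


tb = 91116 / 423.3 = 215.3 s

215.3 s


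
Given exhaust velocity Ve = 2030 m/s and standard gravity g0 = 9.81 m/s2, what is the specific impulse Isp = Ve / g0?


Isp = Ve / g0 = 2030 / 9.81 = 206.9 s

206.9 s


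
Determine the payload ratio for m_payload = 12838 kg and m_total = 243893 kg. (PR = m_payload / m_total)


PR = 12838 / 243893 = 0.0526

0.0526


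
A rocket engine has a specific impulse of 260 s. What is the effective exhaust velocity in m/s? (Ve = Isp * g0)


Ve = Isp * g0 = 260 * 9.81 = 2550.6 m/s

2550.6 m/s


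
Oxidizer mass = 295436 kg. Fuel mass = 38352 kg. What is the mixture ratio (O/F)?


MR = 295436 / 38352 = 7.7

7.7


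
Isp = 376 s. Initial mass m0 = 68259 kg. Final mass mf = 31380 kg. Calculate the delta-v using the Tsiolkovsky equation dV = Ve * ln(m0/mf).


Ve = 376 * 9.81 = 3688.56 m/s
dV = 3688.56 * ln(68259/31380) = 2867 m/s

2867 m/s


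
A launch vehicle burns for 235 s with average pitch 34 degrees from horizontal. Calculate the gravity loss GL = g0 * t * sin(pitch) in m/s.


GL = 9.81 * 235 * sin(34 deg) = 1289 m/s

1289 m/s


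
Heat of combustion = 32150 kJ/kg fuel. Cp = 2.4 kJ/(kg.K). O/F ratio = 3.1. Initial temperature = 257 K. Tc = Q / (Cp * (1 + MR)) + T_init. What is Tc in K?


Tc = 32150 / (2.4 * (1 + 3.1)) + 257 = 3524 K

3524 K


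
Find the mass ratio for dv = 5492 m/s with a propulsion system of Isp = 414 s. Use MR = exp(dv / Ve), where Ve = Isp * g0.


Ve = 414 * 9.81 = 4061.34 m/s
MR = exp(5492 / 4061.34) = 3.866

3.866


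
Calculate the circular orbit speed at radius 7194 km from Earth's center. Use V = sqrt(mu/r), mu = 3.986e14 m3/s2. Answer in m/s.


V = sqrt(3.986e14 / 7194000) = 7444 m/s

7444 m/s


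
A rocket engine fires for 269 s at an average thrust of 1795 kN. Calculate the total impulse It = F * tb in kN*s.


It = 1795 * 269 = 482855 kN*s

482855 kN*s


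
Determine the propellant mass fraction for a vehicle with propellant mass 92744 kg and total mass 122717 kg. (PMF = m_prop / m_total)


PMF = 92744 / 122717 = 0.756

0.756


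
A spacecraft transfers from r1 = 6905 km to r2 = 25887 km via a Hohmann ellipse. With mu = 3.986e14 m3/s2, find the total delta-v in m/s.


V1 = sqrt(mu/r1) = 7597.78 m/s
dV1 = V1*(sqrt(2*r2/(r1+r2)) - 1) = 1949.04 m/s
V2 = sqrt(mu/r2) = 3923.99 m/s
dV2 = V2*(1 - sqrt(2*r1/(r1+r2))) = 1377.51 m/s
Total dV = 3327 m/s

3327 m/s


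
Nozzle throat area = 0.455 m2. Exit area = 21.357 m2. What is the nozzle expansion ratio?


AR = 21.357 / 0.455 = 46.9

46.9


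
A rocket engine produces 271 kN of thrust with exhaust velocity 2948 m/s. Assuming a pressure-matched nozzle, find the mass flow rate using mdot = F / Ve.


mdot = F / Ve = 271000 / 2948 = 91.9 kg/s

91.9 kg/s


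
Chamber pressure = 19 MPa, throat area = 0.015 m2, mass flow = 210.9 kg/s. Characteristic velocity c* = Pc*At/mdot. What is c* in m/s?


c* = 19e6 * 0.015 / 210.9 = 1351 m/s

1351 m/s


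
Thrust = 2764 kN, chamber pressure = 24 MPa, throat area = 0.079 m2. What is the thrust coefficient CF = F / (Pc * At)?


CF = 2764000 / (24e6 * 0.079) = 1.46

1.46


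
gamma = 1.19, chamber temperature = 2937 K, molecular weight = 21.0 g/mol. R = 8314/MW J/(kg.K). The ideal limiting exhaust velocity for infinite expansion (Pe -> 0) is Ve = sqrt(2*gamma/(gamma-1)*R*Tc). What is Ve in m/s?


R = 8314 / 21.0 = 395.9 J/(kg.K)
Ve = sqrt(2 * 1.19 / (1.19 - 1) * 395.9 * 2937) = 3816 m/s

3816 m/s


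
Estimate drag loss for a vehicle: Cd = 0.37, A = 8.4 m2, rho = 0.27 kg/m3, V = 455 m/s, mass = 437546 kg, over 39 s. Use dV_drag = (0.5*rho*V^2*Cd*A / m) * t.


D = 0.5 * 0.27 * 455^2 * 0.37 * 8.4 = 86863.55 N
a = 86863.55 / 437546 = 0.1985 m/s2
dV = 0.1985 * 39 = 7.7 m/s

7.7 m/s


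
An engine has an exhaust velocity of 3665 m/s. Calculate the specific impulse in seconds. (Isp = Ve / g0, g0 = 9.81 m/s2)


Isp = Ve / g0 = 3665 / 9.81 = 373.6 s

373.6 s


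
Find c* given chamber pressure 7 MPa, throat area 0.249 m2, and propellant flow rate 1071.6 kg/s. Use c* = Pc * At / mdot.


c* = 7e6 * 0.249 / 1071.6 = 1627 m/s

1627 m/s


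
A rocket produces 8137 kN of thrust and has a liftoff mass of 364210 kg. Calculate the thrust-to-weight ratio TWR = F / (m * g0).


TWR = 8137000 / (364210 * 9.81) = 2.28

2.28


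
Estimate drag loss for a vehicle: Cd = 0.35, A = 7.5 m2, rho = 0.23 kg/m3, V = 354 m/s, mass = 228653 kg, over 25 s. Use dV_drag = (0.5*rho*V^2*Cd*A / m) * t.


D = 0.5 * 0.23 * 354^2 * 0.35 * 7.5 = 37829.77 N
a = 37829.77 / 228653 = 0.1654 m/s2
dV = 0.1654 * 25 = 4.1 m/s

4.1 m/s


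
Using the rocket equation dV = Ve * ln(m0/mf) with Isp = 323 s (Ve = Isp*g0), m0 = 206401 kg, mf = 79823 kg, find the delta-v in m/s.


Ve = 323 * 9.81 = 3168.63 m/s
dV = 3168.63 * ln(206401/79823) = 3010 m/s

3010 m/s


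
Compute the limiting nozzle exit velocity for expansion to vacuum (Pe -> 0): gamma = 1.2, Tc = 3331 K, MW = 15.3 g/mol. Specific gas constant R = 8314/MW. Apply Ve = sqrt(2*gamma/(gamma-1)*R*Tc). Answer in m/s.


R = 8314 / 15.3 = 543.4 J/(kg.K)
Ve = sqrt(2 * 1.2 / (1.2 - 1) * 543.4 * 3331) = 4661 m/s

4661 m/s


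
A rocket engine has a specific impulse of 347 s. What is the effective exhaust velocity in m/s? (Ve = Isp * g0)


Ve = Isp * g0 = 347 * 9.81 = 3404.1 m/s

3404.1 m/s


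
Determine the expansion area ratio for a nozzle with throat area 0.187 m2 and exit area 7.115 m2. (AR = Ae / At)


AR = 7.115 / 0.187 = 38.0

38.0


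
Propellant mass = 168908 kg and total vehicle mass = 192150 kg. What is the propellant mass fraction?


PMF = 168908 / 192150 = 0.879

0.879


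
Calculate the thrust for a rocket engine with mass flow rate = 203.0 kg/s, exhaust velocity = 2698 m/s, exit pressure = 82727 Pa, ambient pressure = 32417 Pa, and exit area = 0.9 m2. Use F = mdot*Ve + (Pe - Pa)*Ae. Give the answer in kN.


F = 203.0 * 2698 + (82727 - 32417) * 0.9 = 592973.0 N = 593.0 kN

593.0 kN


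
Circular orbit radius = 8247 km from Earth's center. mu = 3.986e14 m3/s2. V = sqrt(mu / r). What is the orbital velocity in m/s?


V = sqrt(3.986e14 / 8247000) = 6952 m/s

6952 m/s


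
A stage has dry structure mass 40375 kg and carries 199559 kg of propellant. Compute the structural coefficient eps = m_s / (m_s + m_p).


eps = 40375 / (40375 + 199559) = 0.1683

0.1683


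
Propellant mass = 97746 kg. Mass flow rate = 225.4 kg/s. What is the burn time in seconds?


tb = 97746 / 225.4 = 433.7 s

433.7 s


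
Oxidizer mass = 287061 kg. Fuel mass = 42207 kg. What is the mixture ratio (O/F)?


MR = 287061 / 42207 = 6.8

6.8


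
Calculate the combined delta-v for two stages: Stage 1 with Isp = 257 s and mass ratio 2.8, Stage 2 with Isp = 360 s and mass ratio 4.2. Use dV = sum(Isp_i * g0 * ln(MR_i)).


dV1 = 257 * 9.81 * ln(2.8) = 2595.8 m/s
dV2 = 360 * 9.81 * ln(4.2) = 5068.1 m/s
Total dV = 2595.8 + 5068.1 = 7663.9 m/s ~ 7664 m/s

7664 m/s


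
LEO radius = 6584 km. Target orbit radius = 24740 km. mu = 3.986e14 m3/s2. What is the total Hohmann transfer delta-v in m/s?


V1 = sqrt(mu/r1) = 7780.79 m/s
dV1 = V1*(sqrt(2*r2/(r1+r2)) - 1) = 1998.33 m/s
V2 = sqrt(mu/r2) = 4013.92 m/s
dV2 = V2*(1 - sqrt(2*r1/(r1+r2))) = 1411.42 m/s
Total dV = 3410 m/s

3410 m/s


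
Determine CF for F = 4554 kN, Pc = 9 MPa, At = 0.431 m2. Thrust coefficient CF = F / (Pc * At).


CF = 4554000 / (9e6 * 0.431) = 1.17

1.17


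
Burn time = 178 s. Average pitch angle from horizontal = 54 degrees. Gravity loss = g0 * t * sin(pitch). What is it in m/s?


GL = 9.81 * 178 * sin(54 deg) = 1413 m/s

1413 m/s


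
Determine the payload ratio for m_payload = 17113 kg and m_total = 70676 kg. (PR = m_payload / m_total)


PR = 17113 / 70676 = 0.2421

0.2421


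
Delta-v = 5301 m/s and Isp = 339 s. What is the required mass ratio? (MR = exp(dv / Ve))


Ve = 339 * 9.81 = 3325.59 m/s
MR = exp(5301 / 3325.59) = 4.923

4.923


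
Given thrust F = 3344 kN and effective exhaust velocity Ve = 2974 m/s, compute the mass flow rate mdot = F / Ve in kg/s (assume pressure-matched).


mdot = F / Ve = 3344000 / 2974 = 1124.4 kg/s

1124.4 kg/s


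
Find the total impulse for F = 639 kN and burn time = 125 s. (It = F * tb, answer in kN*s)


It = 639 * 125 = 79875 kN*s

79875 kN*s


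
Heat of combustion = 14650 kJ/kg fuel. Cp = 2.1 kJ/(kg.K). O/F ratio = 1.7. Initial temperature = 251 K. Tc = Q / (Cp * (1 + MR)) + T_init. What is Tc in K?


Tc = 14650 / (2.1 * (1 + 1.7)) + 251 = 2835 K

2835 K
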